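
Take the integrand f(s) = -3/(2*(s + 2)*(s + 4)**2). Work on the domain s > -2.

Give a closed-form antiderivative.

An antiderivative is F(s) = -3*log(s + 2)/8 + 3*log(s + 4)/8 - 3/(4*s + 16).

Factor the denominator (2*(s + 2)*(s + 4)**2) and decompose: f = 3/(8*(s + 4)) + 3/(4*(s + 4)**2) - 3/(8*(s + 2)); each piece integrates to a log, atan, or power term.
Check: d/ds[-3*log(s + 2)/8 + 3*log(s + 4)/8 - 3/(4*s + 16)] = -3/(2*s**3 + 20*s**2 + 64*s + 64), which equals f(s).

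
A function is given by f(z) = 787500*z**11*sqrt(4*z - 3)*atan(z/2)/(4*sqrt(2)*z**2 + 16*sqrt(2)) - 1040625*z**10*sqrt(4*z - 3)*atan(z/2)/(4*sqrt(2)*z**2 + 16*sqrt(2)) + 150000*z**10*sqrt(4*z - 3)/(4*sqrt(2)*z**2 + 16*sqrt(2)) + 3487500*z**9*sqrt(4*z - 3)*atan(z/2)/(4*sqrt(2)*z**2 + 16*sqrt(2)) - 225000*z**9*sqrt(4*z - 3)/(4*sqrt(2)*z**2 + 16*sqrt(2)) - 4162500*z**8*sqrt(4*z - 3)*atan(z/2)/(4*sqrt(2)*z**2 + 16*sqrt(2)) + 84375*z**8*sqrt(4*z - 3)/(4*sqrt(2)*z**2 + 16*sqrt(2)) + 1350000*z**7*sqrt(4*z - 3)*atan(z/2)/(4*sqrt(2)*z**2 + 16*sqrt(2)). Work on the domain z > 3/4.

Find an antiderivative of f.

An antiderivative is F(z) = 18750*z**10*sqrt(2*z - 3/2)*atan(z/2) - 28125*z**9*sqrt(2*z - 3/2)*atan(z/2) + 84375*z**8*sqrt(2*z - 3/2)*atan(z/2)/8.

The integrand splits into summands that can be handled one at a time.
Check: d/dz[18750*z**10*sqrt(2*z - 3/2)*atan(z/2) - 28125*z**9*sqrt(2*z - 3/2)*atan(z/2) + 84375*z**8*sqrt(2*z - 3/2)*atan(z/2)/8] = (3150000*sqrt(2)*z**12*atan(z/2) - 6525000*sqrt(2)*z**11*atan(z/2) + 600000*sqrt(2)*z**11 + 17071875*sqrt(2)*z**10*atan(z/2) - 1350000*sqrt(2)*z**10 - 27112500*sqrt(2)*z**9*atan(z/2) + 1012500*sqrt(2)*z**9 + 17887500*sqrt(2)*z**8*atan(z/2) - 253125*sqrt(2)*z**8 - 4050000*sqrt(2)*z**7*atan(z/2))/(8*z**2*sqrt(4*z - 3) + 32*sqrt(4*z - 3)), which equals f(z).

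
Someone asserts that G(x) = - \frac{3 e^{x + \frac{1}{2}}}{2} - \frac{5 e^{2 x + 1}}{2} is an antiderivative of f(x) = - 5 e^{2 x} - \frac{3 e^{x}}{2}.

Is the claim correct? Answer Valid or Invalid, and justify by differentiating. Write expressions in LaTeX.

d/dx[G] = - 5 e e^{2 x} - \frac{3 e^{\frac{1}{2}} e^{x}}{2}
d/dx[G] - f(x) = - 5 e e^{2 x} + 5 e^{2 x} - \frac{3 e^{\frac{1}{2}} e^{x}}{2} + \frac{3 e^{x}}{2} != 0.

Invalid: d/dx[G] - f = - 5 e e^{2 x} + 5 e^{2 x} - \frac{3 e^{\frac{1}{2}} e^{x}}{2} + \frac{3 e^{x}}{2}, which is not 0.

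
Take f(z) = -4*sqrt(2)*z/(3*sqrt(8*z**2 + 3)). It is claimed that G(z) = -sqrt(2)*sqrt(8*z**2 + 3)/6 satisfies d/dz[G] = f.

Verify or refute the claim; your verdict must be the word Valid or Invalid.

Valid. The derivative of G reproduces f.

d/dz[G] = -4*sqrt(2)*z/(3*sqrt(8*z**2 + 3))
This equals f(z) exactly, so the claim holds.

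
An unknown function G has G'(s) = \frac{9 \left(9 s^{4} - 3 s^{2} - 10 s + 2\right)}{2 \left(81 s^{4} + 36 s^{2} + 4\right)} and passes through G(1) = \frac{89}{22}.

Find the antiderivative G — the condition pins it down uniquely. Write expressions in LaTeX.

G(s) = \frac{9 s^{3} + 54 s^{2} + 9 s + 17}{2 \left(9 s^{2} + 2\right)}

Recognize the product-rule pattern: G'(s) = u'v + uv' with u = - \frac{3}{2 \left(3 s^{2} + \frac{2}{3}\right)}, v = - s^{3} - 2 s^{2} - s - 1, so integration by parts undoes it.
A general antiderivative is - \frac{3 \left(- s^{3} - 2 s^{2} - s - 1\right)}{2 \left(3 s^{2} + \frac{2}{3}\right)} + C.
The condition gives C = \frac{89}{22} - (\frac{45}{22}) = 2.
So G(s) = \frac{9 s^{3} + 54 s^{2} + 9 s + 17}{2 \left(9 s^{2} + 2\right)}.
Check: d/ds[\frac{9 s^{3} + 54 s^{2} + 9 s + 17}{2 \left(9 s^{2} + 2\right)}] = \frac{81 s^{4} - 27 s^{2} - 90 s + 18}{162 s^{4} + 72 s^{2} + 8}, which equals G'(s).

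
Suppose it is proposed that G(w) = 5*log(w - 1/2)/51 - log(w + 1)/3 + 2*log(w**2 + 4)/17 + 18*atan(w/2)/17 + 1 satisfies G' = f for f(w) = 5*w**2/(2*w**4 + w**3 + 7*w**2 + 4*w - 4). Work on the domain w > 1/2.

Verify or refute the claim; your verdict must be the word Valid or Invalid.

Valid - the claim checks out under differentiation.

d/dw[G] = 5*w**2/(2*w**4 + w**3 + 7*w**2 + 4*w - 4)
This equals f(w) exactly, so the claim holds.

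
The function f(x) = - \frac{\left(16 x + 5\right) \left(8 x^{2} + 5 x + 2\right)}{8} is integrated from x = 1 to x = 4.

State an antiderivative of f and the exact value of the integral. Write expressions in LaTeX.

Antiderivative: F(x) = - \frac{\left(- 8 x^{2} - 5 x - 2\right)^{2}}{16}; value = - \frac{22275}{16}

f matches the chain-rule pattern g'(h)*h' with inner function h(x) = - 2 x^{2} - \frac{5 x}{4} - \frac{1}{2}; substituting u = h(x) collapses the integral.
F(x) = - \frac{\left(- 8 x^{2} - 5 x - 2\right)^{2}}{16} is an antiderivative of f.
Check: d/dx[- \frac{\left(- 8 x^{2} - 5 x - 2\right)^{2}}{16}] = - 16 x^{3} - 15 x^{2} - \frac{57 x}{8} - \frac{5}{4}, which equals f(x).
F(4) = - \frac{5625}{4}; F(1) = - \frac{225}{16}.
Integral = F(4) - F(1) = - \frac{22275}{16}.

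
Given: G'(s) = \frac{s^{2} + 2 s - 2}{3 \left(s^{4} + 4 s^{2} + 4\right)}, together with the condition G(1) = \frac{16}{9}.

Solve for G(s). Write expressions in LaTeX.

Recognize the product-rule pattern: G'(s) = u'v + uv' with u = \frac{1}{3 s^{2} + 6}, v = - s - 1, so integration by parts undoes it.
A general antiderivative is \frac{- s - 1}{3 s^{2} + 6} + C.
The condition gives C = \frac{16}{9} - (- \frac{2}{9}) = 2.
So G(s) = \frac{6 s^{2} - s + 11}{3 \left(s^{2} + 2\right)}.
Check: d/ds[\frac{6 s^{2} - s + 11}{3 \left(s^{2} + 2\right)}] = \frac{s^{2} + 2 s - 2}{3 s^{4} + 12 s^{2} + 12}, which equals G'(s).

G(s) = \frac{6 s^{2} - s + 11}{3 \left(s^{2} + 2\right)}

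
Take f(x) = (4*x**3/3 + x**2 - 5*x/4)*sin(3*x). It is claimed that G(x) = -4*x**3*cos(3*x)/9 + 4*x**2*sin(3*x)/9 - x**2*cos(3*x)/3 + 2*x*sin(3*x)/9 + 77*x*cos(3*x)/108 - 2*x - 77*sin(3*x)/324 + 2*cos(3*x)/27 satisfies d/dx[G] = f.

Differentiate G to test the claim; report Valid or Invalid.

Invalid: d/dx[G] - f = -2, which is not 0.

d/dx[G] = 4*x**3*sin(3*x)/3 + x**2*sin(3*x) - 5*x*sin(3*x)/4 - 2
d/dx[G] - f(x) = -2 != 0.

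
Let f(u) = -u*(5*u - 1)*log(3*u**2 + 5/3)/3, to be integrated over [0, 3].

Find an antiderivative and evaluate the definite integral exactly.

Antiderivative: F(u) = -(270*u**3*log(3*u**2 + 5/3) - 180*u**3 - 81*u**2*log(3*u**2 + 5/3) + 81*u**2 + 300*u - 45*log(u**2 + 5/9) - 100*sqrt(5)*atan(3*sqrt(5)*u/5))/486; value = -27*log(86/3)/2 - 5*log(5/9)/54 + 5*log(86/9)/54 + 50*sqrt(5)*atan(9*sqrt(5)/5)/243 + 359/54

Check any antiderivative F(u) by computing F'(u) and comparing it with f(u).
F(u) = -(270*u**3*log(3*u**2 + 5/3) - 180*u**3 - 81*u**2*log(3*u**2 + 5/3) + 81*u**2 + 300*u - 45*log(u**2 + 5/9) - 100*sqrt(5)*atan(3*sqrt(5)*u/5))/486 is an antiderivative of f.
Check: d/du[-(270*u**3*log(3*u**2 + 5/3) - 180*u**3 - 81*u**2*log(3*u**2 + 5/3) + 81*u**2 + 300*u - 45*log(u**2 + 5/9) - 100*sqrt(5)*atan(3*sqrt(5)*u/5))/486] = -5*u**2*log(3*u**2 + 5/3)/3 + u*log(3*u**2 + 5/3)/3, which equals f(u).
F(3) = -27*log(86/3)/2 + 5*log(86/9)/54 + 50*sqrt(5)*atan(9*sqrt(5)/5)/243 + 359/54; F(0) = 5*log(5/9)/54.
Integral = F(3) - F(0) = -27*log(86/3)/2 - 5*log(5/9)/54 + 5*log(86/9)/54 + 50*sqrt(5)*atan(9*sqrt(5)/5)/243 + 359/54.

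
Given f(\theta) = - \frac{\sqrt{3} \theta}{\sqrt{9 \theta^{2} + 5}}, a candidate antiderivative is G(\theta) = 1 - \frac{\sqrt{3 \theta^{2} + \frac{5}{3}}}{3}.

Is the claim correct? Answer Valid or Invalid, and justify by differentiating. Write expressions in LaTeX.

Valid - the claim checks out under differentiation.

d/d\theta[G] = - \frac{\sqrt{3} \theta}{\sqrt{9 \theta^{2} + 5}}
This equals f(\theta) exactly, so the claim holds.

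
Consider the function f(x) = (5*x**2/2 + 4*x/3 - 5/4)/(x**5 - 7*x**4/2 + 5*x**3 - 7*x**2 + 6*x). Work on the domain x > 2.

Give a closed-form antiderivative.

The denominator factors as 6*x*(x - 2)*(2*x - 3)*(x**2 + 2); partial fractions split f into directly integrable pieces: (11*x - 29)/(36*(x**2 + 2)) - 4/(2*x - 3) + 137/(72*(x - 2)) - 5/(24*x).
Check: d/dx[-(15*log(x) - 137*log(x - 2) + 144*log(x - 3/2) - 11*log(x**2 + 2) + 29*sqrt(2)*atan(sqrt(2)*x/2))/72] = (30*x**2 + 16*x - 15)/(12*x**5 - 42*x**4 + 60*x**3 - 84*x**2 + 72*x), which equals f(x).

An antiderivative is F(x) = -(15*log(x) - 137*log(x - 2) + 144*log(x - 3/2) - 11*log(x**2 + 2) + 29*sqrt(2)*atan(sqrt(2)*x/2))/72.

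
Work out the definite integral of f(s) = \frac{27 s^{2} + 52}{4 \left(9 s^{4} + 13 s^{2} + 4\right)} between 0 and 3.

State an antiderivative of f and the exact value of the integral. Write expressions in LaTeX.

Antiderivative: F(s) = - \frac{5 \operatorname{atan}{\left(s \right)}}{4} + 3 \operatorname{atan}{\left(\frac{3 s}{2} \right)}; value = - \frac{5 \operatorname{atan}{\left(3 \right)}}{4} + 3 \operatorname{atan}{\left(\frac{9}{2} \right)}

An antiderivative F(s) passes only if d/ds[F] lands on f(s) exactly.
F(s) = - \frac{5 \operatorname{atan}{\left(s \right)}}{4} + 3 \operatorname{atan}{\left(\frac{3 s}{2} \right)} is an antiderivative of f.
Check: d/ds[- \frac{5 \operatorname{atan}{\left(s \right)}}{4} + 3 \operatorname{atan}{\left(\frac{3 s}{2} \right)}] = \frac{27 s^{2} + 52}{36 s^{4} + 52 s^{2} + 16}, which equals f(s).
F(3) = - \frac{5 \operatorname{atan}{\left(3 \right)}}{4} + 3 \operatorname{atan}{\left(\frac{9}{2} \right)}; F(0) = 0.
Integral = F(3) - F(0) = - \frac{5 \operatorname{atan}{\left(3 \right)}}{4} + 3 \operatorname{atan}{\left(\frac{9}{2} \right)}.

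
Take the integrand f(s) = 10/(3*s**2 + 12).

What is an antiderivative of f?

Any candidate F(s) must reproduce f(s) exactly when differentiated.
Check: d/ds[5*atan(s/2)/3] = 10/(3*s**2 + 12) = f(s).

An antiderivative is F(s) = 5*atan(s/2)/3.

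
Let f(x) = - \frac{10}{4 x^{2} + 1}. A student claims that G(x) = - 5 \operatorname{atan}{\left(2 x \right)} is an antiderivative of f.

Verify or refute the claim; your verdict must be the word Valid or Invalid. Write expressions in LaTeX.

d/dx[G] = - \frac{10}{4 x^{2} + 1}
This equals f(x) exactly, so the claim holds.

Valid - the claim checks out under differentiation.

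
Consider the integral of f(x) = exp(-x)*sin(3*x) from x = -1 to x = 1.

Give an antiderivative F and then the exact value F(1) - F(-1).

Antiderivative: F(x) = -exp(-x)*sin(3*x)/10 - 3*exp(-x)*cos(3*x)/10; value = 3*exp(1)*cos(3)/10 - exp(1)*sin(3)/10 - exp(-1)*sin(3)/10 - 3*exp(-1)*cos(3)/10

Differentiate the proposed F(x) back; it has to land on f(x) exactly.
F(x) = -exp(-x)*sin(3*x)/10 - 3*exp(-x)*cos(3*x)/10 is an antiderivative of f.
Check: d/dx[-exp(-x)*sin(3*x)/10 - 3*exp(-x)*cos(3*x)/10] = exp(-x)*sin(3*x) = f(x).
F(1) = -exp(-1)*sin(3)/10 - 3*exp(-1)*cos(3)/10; F(-1) = exp(1)*sin(3)/10 - 3*exp(1)*cos(3)/10.
Integral = F(1) - F(-1) = 3*exp(1)*cos(3)/10 - exp(1)*sin(3)/10 - exp(-1)*sin(3)/10 - 3*exp(-1)*cos(3)/10.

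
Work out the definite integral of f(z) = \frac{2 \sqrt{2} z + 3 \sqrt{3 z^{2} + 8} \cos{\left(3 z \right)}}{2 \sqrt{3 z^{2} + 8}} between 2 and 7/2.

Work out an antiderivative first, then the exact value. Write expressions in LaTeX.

For F(z) to be correct the identity F'(z) - f(z) = 0 must hold.
F(z) = \frac{2 \sqrt{2} \sqrt{3 z^{2} + 8} + 3 \sin{\left(3 z \right)}}{6} is an antiderivative of f.
Check: d/dz[\frac{2 \sqrt{2} \sqrt{3 z^{2} + 8} + 3 \sin{\left(3 z \right)}}{6}] = \frac{2 \sqrt{2} z + 3 \sqrt{3 z^{2} + 8} \cos{\left(3 z \right)}}{2 \sqrt{3 z^{2} + 8}} = f(z).
F(7/2) = \frac{\sin{\left(\frac{21}{2} \right)}}{2} + \frac{\sqrt{358}}{6}; F(2) = \frac{\sin{\left(6 \right)}}{2} + \frac{2 \sqrt{10}}{3}.
Integral = F(7/2) - F(2) = - \frac{2 \sqrt{10}}{3} + \frac{\sin{\left(\frac{21}{2} \right)}}{2} - \frac{\sin{\left(6 \right)}}{2} + \frac{\sqrt{358}}{6}.

Antiderivative: F(z) = \frac{2 \sqrt{2} \sqrt{3 z^{2} + 8} + 3 \sin{\left(3 z \right)}}{6}; value = - \frac{2 \sqrt{10}}{3} + \frac{\sin{\left(\frac{21}{2} \right)}}{2} - \frac{\sin{\left(6 \right)}}{2} + \frac{\sqrt{358}}{6}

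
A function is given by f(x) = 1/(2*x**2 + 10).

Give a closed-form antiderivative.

A candidate is checked by its d/dx: the result must match f(x).
Check: d/dx[sqrt(5)*atan(sqrt(5)*x/5)/10] = 1/(2*x**2 + 10) = f(x).

An antiderivative is F(x) = sqrt(5)*atan(sqrt(5)*x/5)/10.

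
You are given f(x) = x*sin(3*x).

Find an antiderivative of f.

Recover f(x) by differentiating a candidate F(x); any mismatch rules it out.
Check: d/dx[-(3*x*cos(3*x) - sin(3*x))/9] = x*sin(3*x) = f(x).

An antiderivative is F(x) = -(3*x*cos(3*x) - sin(3*x))/9.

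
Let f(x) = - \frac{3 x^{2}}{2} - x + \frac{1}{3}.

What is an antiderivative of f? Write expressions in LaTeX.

Integrate term by term and add the pieces.
Check: d/dx[- \frac{x^{3}}{2} - \frac{x^{2}}{2} + \frac{x}{3}] = - \frac{3 x^{2}}{2} - x + \frac{1}{3} = f(x).

An antiderivative is F(x) = - \frac{x^{3}}{2} - \frac{x^{2}}{2} + \frac{x}{3}.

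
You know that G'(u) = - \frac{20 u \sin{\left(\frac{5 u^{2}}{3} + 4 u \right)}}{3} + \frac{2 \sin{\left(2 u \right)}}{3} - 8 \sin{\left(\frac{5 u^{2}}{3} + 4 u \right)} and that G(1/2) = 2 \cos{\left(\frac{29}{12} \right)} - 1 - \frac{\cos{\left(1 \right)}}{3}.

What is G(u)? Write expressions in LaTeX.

Integrate term by term and add the pieces.
A general antiderivative is - \frac{\cos{\left(2 u \right)}}{3} + 2 \cos{\left(\frac{5 u^{2}}{3} + 4 u \right)} + C.
The condition gives C = 2 \cos{\left(\frac{29}{12} \right)} - 1 - \frac{\cos{\left(1 \right)}}{3} - (2 \cos{\left(\frac{29}{12} \right)} - \frac{\cos{\left(1 \right)}}{3}) = -1.
So G(u) = \frac{- \cos{\left(2 u \right)} + 6 \cos{\left(\frac{5 u^{2}}{3} + 4 u \right)} - 3}{3}.
Check: d/du[\frac{- \cos{\left(2 u \right)} + 6 \cos{\left(\frac{5 u^{2}}{3} + 4 u \right)} - 3}{3}] = - \frac{20 u \sin{\left(\frac{5 u^{2}}{3} + 4 u \right)}}{3} + \frac{2 \sin{\left(2 u \right)}}{3} - 8 \sin{\left(\frac{5 u^{2}}{3} + 4 u \right)} = G'(u).

G(u) = \frac{- \cos{\left(2 u \right)} + 6 \cos{\left(\frac{5 u^{2}}{3} + 4 u \right)} - 3}{3}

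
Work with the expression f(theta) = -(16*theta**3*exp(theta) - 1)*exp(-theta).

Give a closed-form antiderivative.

A candidate is checked by its d/dtheta: the result must match f(theta).
Check: d/dtheta[(-16*theta**4*exp(theta) + 5*exp(theta) - 4)*exp(-theta)/4] = (-16*theta**3*exp(theta) + 1)*exp(-theta), which equals f(theta).

An antiderivative is F(theta) = (-16*theta**4*exp(theta) + 5*exp(theta) - 4)*exp(-theta)/4.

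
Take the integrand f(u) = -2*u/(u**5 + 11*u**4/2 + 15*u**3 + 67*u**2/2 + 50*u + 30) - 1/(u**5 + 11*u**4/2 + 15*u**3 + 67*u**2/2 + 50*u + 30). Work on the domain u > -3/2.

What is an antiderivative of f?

Factor the denominator ((u + 2)**2*(2*u + 3)*(u**2 + 5)) and decompose: f = 2*(32*u - 19)/(783*(u**2 + 5)) + 64/(29*(2*u + 3)) - 32/(27*(u + 2)) - 2/(3*(u + 2)**2); each piece integrates to a log, atan, or power term.
Check: d/du[2*(2160*(u + 2)*log(u + 3/2) - 2320*(u + 2)*log(u + 2) + 80*(u + 2)*log(u**2 + 5) - 19*sqrt(5)*(u + 2)*atan(sqrt(5)*u/5) + 1305)/(3915*(u + 2))] = (-4*u - 2)/(2*u**5 + 11*u**4 + 30*u**3 + 67*u**2 + 100*u + 60), which equals f(u).

An antiderivative is F(u) = 2*(2160*(u + 2)*log(u + 3/2) - 2320*(u + 2)*log(u + 2) + 80*(u + 2)*log(u**2 + 5) - 19*sqrt(5)*(u + 2)*atan(sqrt(5)*u/5) + 1305)/(3915*(u + 2)).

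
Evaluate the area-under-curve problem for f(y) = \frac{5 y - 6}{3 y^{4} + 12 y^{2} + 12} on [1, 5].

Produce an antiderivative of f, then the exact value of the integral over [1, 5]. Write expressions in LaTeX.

Antiderivative: F(y) = \frac{- 3 y - 5}{6 y^{2} + 12} - \frac{\sqrt{2} \operatorname{atan}{\left(\frac{\sqrt{2} y}{2} \right)}}{4}; value = - \frac{\sqrt{2} \operatorname{atan}{\left(\frac{5 \sqrt{2}}{2} \right)}}{4} + \frac{\sqrt{2} \operatorname{atan}{\left(\frac{\sqrt{2}}{2} \right)}}{4} + \frac{26}{81}

A candidate is checked by its d/dy: the result must match f(y).
F(y) = \frac{- 3 y - 5}{6 y^{2} + 12} - \frac{\sqrt{2} \operatorname{atan}{\left(\frac{\sqrt{2} y}{2} \right)}}{4} is an antiderivative of f.
Check: d/dy[\frac{- 3 y - 5}{6 y^{2} + 12} - \frac{\sqrt{2} \operatorname{atan}{\left(\frac{\sqrt{2} y}{2} \right)}}{4}] = \frac{5 y - 6}{3 y^{4} + 12 y^{2} + 12} = f(y).
F(5) = - \frac{\sqrt{2} \operatorname{atan}{\left(\frac{5 \sqrt{2}}{2} \right)}}{4} - \frac{10}{81}; F(1) = - \frac{4}{9} - \frac{\sqrt{2} \operatorname{atan}{\left(\frac{\sqrt{2}}{2} \right)}}{4}.
Integral = F(5) - F(1) = - \frac{\sqrt{2} \operatorname{atan}{\left(\frac{5 \sqrt{2}}{2} \right)}}{4} + \frac{\sqrt{2} \operatorname{atan}{\left(\frac{\sqrt{2}}{2} \right)}}{4} + \frac{26}{81}.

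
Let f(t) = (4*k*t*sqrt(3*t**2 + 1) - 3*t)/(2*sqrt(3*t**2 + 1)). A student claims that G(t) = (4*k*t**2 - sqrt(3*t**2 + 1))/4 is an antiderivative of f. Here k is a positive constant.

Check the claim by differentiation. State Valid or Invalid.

Invalid: d/dt[G] - f = 3*t/(4*sqrt(3*t**2 + 1)), which is not 0.

d/dt[G] = (8*k*t*sqrt(3*t**2 + 1) - 3*t)/(4*sqrt(3*t**2 + 1))
d/dt[G] - f(t) = 3*t/(4*sqrt(3*t**2 + 1)) != 0.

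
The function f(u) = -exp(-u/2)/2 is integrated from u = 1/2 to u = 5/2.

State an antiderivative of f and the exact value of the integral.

Any candidate F(u) must reproduce f(u) exactly when differentiated.
F(u) = exp(-u/2) is an antiderivative of f.
Check: d/du[exp(-u/2)] = -exp(-u/2)/2 = f(u).
F(5/2) = exp(-5/4); F(1/2) = exp(-1/4).
Integral = F(5/2) - F(1/2) = -exp(-1/4) + exp(-5/4).

Antiderivative: F(u) = exp(-u/2); value = -exp(-1/4) + exp(-5/4)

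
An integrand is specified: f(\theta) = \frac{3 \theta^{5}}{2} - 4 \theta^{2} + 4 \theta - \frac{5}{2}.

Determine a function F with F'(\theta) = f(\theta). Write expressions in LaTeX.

An antiderivative is F(\theta) = \frac{\theta^{6}}{4} - \frac{4 \theta^{3}}{3} + 2 \theta^{2} - \frac{5 \theta}{2}.

Integrate term by term and add the pieces.
Check: d/d\theta[\frac{\theta^{6}}{4} - \frac{4 \theta^{3}}{3} + 2 \theta^{2} - \frac{5 \theta}{2}] = \frac{3 \theta^{5}}{2} - 4 \theta^{2} + 4 \theta - \frac{5}{2} = f(\theta).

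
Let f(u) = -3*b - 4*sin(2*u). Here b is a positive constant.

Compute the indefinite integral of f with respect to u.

F(u) = -3*b*u + 2*cos(2*u) + C

A first test for any F(u): its u-derivative must equal f(u) identically.
Check: d/du[-3*b*u + 2*cos(2*u)] = -3*b - 4*sin(2*u) = f(u).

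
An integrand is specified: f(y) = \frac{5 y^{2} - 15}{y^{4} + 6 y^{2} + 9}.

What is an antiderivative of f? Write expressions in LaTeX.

An antiderivative is F(y) = - \frac{5 y}{y^{2} + 3}.

f has the shape u'v + uv' for u = - 5 y and v = \frac{1}{y^{2} + 3} — it is the derivative of the product u*v.
Check: d/dy[- \frac{5 y}{y^{2} + 3}] = \frac{5 y^{2} - 15}{y^{4} + 6 y^{2} + 9} = f(y).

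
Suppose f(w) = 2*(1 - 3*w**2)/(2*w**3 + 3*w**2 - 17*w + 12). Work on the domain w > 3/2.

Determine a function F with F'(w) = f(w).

An antiderivative is F(w) = -23*log(w - 3/2)/11 + 4*log(w - 1)/5 - 94*log(w + 4)/55.

The denominator factors as (w - 1)*(w + 4)*(2*w - 3); partial fractions split f into directly integrable pieces: -46/(11*(2*w - 3)) - 94/(55*(w + 4)) + 4/(5*(w - 1)).
Check: d/dw[-23*log(w - 3/2)/11 + 4*log(w - 1)/5 - 94*log(w + 4)/55] = (2 - 6*w**2)/(2*w**3 + 3*w**2 - 17*w + 12), which equals f(w).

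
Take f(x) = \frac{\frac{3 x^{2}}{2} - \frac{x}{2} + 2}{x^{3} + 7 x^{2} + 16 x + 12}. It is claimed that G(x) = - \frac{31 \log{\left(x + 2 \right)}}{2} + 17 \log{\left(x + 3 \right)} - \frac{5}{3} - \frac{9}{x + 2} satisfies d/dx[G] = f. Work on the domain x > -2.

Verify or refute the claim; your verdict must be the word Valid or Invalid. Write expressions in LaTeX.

d/dx[G] = \frac{3 x^{2} - x + 4}{2 x^{3} + 14 x^{2} + 32 x + 24}
This equals f(x) exactly, so the claim holds.

Valid. The derivative of G reproduces f.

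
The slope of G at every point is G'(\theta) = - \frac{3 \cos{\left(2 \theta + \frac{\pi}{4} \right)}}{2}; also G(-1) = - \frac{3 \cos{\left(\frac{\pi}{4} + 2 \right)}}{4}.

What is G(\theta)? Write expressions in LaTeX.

G(\theta) = - \frac{3 \sin{\left(2 \theta + \frac{\pi}{4} \right)}}{4}

Differentiate the proposed G(\theta) back; it has to land on the given G'(\theta).
A general antiderivative is - \frac{3 \sin{\left(2 \theta + \frac{\pi}{4} \right)}}{4} + C.
The condition gives C = - \frac{3 \cos{\left(\frac{\pi}{4} + 2 \right)}}{4} - (- \frac{3 \cos{\left(\frac{\pi}{4} + 2 \right)}}{4}) = 0.
So G(\theta) = - \frac{3 \sin{\left(2 \theta + \frac{\pi}{4} \right)}}{4}.
Check: d/d\theta[- \frac{3 \sin{\left(2 \theta + \frac{\pi}{4} \right)}}{4}] = - \frac{3 \cos{\left(2 \theta + \frac{\pi}{4} \right)}}{2} = G'(\theta).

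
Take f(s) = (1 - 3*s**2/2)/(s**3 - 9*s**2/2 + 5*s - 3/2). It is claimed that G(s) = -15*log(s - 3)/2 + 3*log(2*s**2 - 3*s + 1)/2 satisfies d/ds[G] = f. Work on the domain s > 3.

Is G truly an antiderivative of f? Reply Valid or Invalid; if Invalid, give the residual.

d/ds[G] = (6 - 9*s**2)/(2*s**3 - 9*s**2 + 10*s - 3)
d/ds[G] - f(s) = (4 - 6*s**2)/(2*s**3 - 9*s**2 + 10*s - 3) != 0.

Invalid: d/ds[G] - f = (4 - 6*s**2)/(2*s**3 - 9*s**2 + 10*s - 3), which is not 0.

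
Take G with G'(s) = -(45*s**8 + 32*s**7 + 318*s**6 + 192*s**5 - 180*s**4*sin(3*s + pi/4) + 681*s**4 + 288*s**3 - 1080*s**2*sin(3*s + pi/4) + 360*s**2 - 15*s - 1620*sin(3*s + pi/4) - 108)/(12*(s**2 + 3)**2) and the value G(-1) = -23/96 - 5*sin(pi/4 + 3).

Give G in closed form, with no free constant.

G(s) = (-18*s**7 - 16*s**6 - 86*s**5 - 48*s**4 - 72*s**3 - 120*s**2*cos(3*s + pi/4) - 12*s**2 + 72*s - 360*cos(3*s + pi/4) - 51)/(24*s**2 + 72)

Whatever form G(s) takes, its d/ds must return the stated G'(s).
A general antiderivative is -3*s**5/4 - 2*s**4/3 - 4*s**3/3 + s - 5*cos(3*s + pi/4) - 1 - 5/(4*(2*s**2 + 6)) + C.
The condition gives C = -23/96 - 5*sin(pi/4 + 3) - (-71/96 - 5*sin(pi/4 + 3)) = 1/2.
So G(s) = (-18*s**7 - 16*s**6 - 86*s**5 - 48*s**4 - 72*s**3 - 120*s**2*cos(3*s + pi/4) - 12*s**2 + 72*s - 360*cos(3*s + pi/4) - 51)/(24*s**2 + 72).
Check: d/ds[(-18*s**7 - 16*s**6 - 86*s**5 - 48*s**4 - 72*s**3 - 120*s**2*cos(3*s + pi/4) - 12*s**2 + 72*s - 360*cos(3*s + pi/4) - 51)/(24*s**2 + 72)] = (-45*s**8 - 32*s**7 - 318*s**6 - 192*s**5 + 180*s**4*sin(3*s + pi/4) - 681*s**4 - 288*s**3 + 1080*s**2*sin(3*s + pi/4) - 360*s**2 + 15*s + 1620*sin(3*s + pi/4) + 108)/(12*s**4 + 72*s**2 + 108), which equals G'(s).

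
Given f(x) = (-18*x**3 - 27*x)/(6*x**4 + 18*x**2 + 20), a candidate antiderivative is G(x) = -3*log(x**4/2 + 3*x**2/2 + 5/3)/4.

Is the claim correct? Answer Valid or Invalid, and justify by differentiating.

d/dx[G] = (-18*x**3 - 27*x)/(6*x**4 + 18*x**2 + 20)
This equals f(x) exactly, so the claim holds.

Valid - differentiating G returns exactly f.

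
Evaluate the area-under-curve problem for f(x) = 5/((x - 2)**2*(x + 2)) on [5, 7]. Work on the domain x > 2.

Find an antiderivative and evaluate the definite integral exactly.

The denominator factors as (x - 2)**2*(x + 2); partial fractions split f into directly integrable pieces: 5/(16*(x + 2)) - 5/(16*(x - 2)) + 5/(4*(x - 2)**2).
F(x) = -5*log(x - 2)/16 + 5*log(x + 2)/16 - 5/(4*x - 8) is an antiderivative of f.
Check: d/dx[-5*log(x - 2)/16 + 5*log(x + 2)/16 - 5/(4*x - 8)] = 5/(x**3 - 2*x**2 - 4*x + 8), which equals f(x).
F(7) = -5*log(5)/16 - 1/4 + 5*log(9)/16; F(5) = -5/12 - 5*log(3)/16 + 5*log(7)/16.
Integral = F(7) - F(5) = -5*log(7)/16 - 5*log(5)/16 + 1/6 + 5*log(3)/16 + 5*log(9)/16.

Antiderivative: F(x) = -5*log(x - 2)/16 + 5*log(x + 2)/16 - 5/(4*x - 8); value = -5*log(7)/16 - 5*log(5)/16 + 1/6 + 5*log(3)/16 + 5*log(9)/16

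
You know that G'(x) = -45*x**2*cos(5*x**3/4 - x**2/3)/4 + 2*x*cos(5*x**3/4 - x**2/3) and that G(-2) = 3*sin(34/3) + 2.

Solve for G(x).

G(x) = 2 - 3*sin(5*x**3/4 - x**2/3)

G'(x) matches the chain-rule pattern g'(h)*h' with inner function h(x) = 5*x**3/4 - x**2/3; substituting u = h(x) collapses the integral.
A general antiderivative is -3*sin(5*x**3/4 - x**2/3) + C.
The condition gives C = 3*sin(34/3) + 2 - (3*sin(34/3)) = 2.
So G(x) = 2 - 3*sin(5*x**3/4 - x**2/3).
Check: d/dx[2 - 3*sin(5*x**3/4 - x**2/3)] = -45*x**2*cos(5*x**3/4 - x**2/3)/4 + 2*x*cos(5*x**3/4 - x**2/3) = G'(x).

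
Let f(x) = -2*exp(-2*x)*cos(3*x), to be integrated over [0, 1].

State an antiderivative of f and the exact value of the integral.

Antiderivative: F(x) = -6*exp(-2*x)*sin(3*x)/13 + 4*exp(-2*x)*cos(3*x)/13; value = -4/13 + 4*exp(-2)*cos(3)/13 - 6*exp(-2)*sin(3)/13

For F(x) to be correct the identity F'(x) - f(x) = 0 must hold.
F(x) = -6*exp(-2*x)*sin(3*x)/13 + 4*exp(-2*x)*cos(3*x)/13 is an antiderivative of f.
Check: d/dx[-6*exp(-2*x)*sin(3*x)/13 + 4*exp(-2*x)*cos(3*x)/13] = -2*exp(-2*x)*cos(3*x) = f(x).
F(1) = 4*exp(-2)*cos(3)/13 - 6*exp(-2)*sin(3)/13; F(0) = 4/13.
Integral = F(1) - F(0) = -4/13 + 4*exp(-2)*cos(3)/13 - 6*exp(-2)*sin(3)/13.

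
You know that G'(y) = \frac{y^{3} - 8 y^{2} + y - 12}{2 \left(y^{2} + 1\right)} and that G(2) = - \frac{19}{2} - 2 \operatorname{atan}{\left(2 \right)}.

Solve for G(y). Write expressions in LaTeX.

Since d/dy undoes antidifferentiation here, G(y) must give back the stated G'(y).
A general antiderivative is \frac{y^{2}}{4} - 4 y - 2 \operatorname{atan}{\left(y \right)} - \frac{3}{2} + C.
The condition gives C = - \frac{19}{2} - 2 \operatorname{atan}{\left(2 \right)} - (- \frac{17}{2} - 2 \operatorname{atan}{\left(2 \right)}) = -1.
So G(y) = \frac{y^{2}}{4} - 4 y - 2 \operatorname{atan}{\left(y \right)} - \frac{5}{2}.
Check: d/dy[\frac{y^{2}}{4} - 4 y - 2 \operatorname{atan}{\left(y \right)} - \frac{5}{2}] = \frac{y^{3} - 8 y^{2} + y - 12}{2 y^{2} + 2}, which equals G'(y).

G(y) = \frac{y^{2}}{4} - 4 y - 2 \operatorname{atan}{\left(y \right)} - \frac{5}{2}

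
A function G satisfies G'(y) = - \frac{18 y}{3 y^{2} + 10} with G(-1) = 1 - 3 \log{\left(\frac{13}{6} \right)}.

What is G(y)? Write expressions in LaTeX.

The substitution u = \frac{y^{2}}{2} + \frac{5}{3} works: G'(y) is exactly (dG/du)*(du/dy) for that inner function.
A general antiderivative is - 3 \log{\left(\frac{y^{2}}{2} + \frac{5}{3} \right)} + C.
The condition gives C = 1 - 3 \log{\left(\frac{13}{6} \right)} - (- 3 \log{\left(\frac{13}{6} \right)}) = 1.
So G(y) = - 3 \log{\left(3 y^{2} + 10 \right)} + 1 + 3 \log{\left(6 \right)}.
Check: d/dy[- 3 \log{\left(3 y^{2} + 10 \right)} + 1 + 3 \log{\left(6 \right)}] = - \frac{18 y}{3 y^{2} + 10} = G'(y).

G(y) = - 3 \log{\left(3 y^{2} + 10 \right)} + 1 + 3 \log{\left(6 \right)}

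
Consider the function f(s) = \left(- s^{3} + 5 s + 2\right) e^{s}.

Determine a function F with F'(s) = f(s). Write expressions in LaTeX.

f has the shape u'v + uv' for u = - s^{3} + 3 s^{2} - s + 3 and v = e^{s} — it is the derivative of the product u*v.
Check: d/ds[\left(- s^{3} + 3 s^{2} - s + 3\right) e^{s}] = - s^{3} e^{s} + 5 s e^{s} + 2 e^{s}, which equals f(s).

An antiderivative is F(s) = \left(- s^{3} + 3 s^{2} - s + 3\right) e^{s}.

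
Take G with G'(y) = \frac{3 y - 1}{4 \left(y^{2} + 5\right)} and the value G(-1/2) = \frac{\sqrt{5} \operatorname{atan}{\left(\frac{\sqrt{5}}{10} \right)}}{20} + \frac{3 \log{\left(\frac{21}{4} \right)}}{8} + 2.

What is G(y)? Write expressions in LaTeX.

The proposed G(y) is checked by its d/dy: the result must match the given G'(y).
A general antiderivative is \frac{3 \log{\left(y^{2} + 5 \right)}}{8} - \frac{\sqrt{5} \operatorname{atan}{\left(\frac{\sqrt{5} y}{5} \right)}}{20} + C.
The condition gives C = \frac{\sqrt{5} \operatorname{atan}{\left(\frac{\sqrt{5}}{10} \right)}}{20} + \frac{3 \log{\left(\frac{21}{4} \right)}}{8} + 2 - (\frac{\sqrt{5} \operatorname{atan}{\left(\frac{\sqrt{5}}{10} \right)}}{20} + \frac{3 \log{\left(\frac{21}{4} \right)}}{8}) = 2.
So G(y) = \frac{15 \log{\left(y^{2} + 5 \right)} - 2 \sqrt{5} \operatorname{atan}{\left(\frac{\sqrt{5} y}{5} \right)} + 80}{40}.
Check: d/dy[\frac{15 \log{\left(y^{2} + 5 \right)} - 2 \sqrt{5} \operatorname{atan}{\left(\frac{\sqrt{5} y}{5} \right)} + 80}{40}] = \frac{3 y - 1}{4 y^{2} + 20}, which equals G'(y).

G(y) = \frac{15 \log{\left(y^{2} + 5 \right)} - 2 \sqrt{5} \operatorname{atan}{\left(\frac{\sqrt{5} y}{5} \right)} + 80}{40}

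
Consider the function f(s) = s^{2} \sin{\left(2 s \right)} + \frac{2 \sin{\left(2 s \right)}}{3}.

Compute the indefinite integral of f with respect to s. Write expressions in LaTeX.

The integrand splits into summands that can be handled one at a time.
Check: d/ds[- \frac{s^{2} \cos{\left(2 s \right)}}{2} + \frac{s \sin{\left(2 s \right)}}{2} - \frac{\cos{\left(2 s \right)}}{12}] = s^{2} \sin{\left(2 s \right)} + \frac{2 \sin{\left(2 s \right)}}{3} = f(s).

F(s) = - \frac{s^{2} \cos{\left(2 s \right)}}{2} + \frac{s \sin{\left(2 s \right)}}{2} - \frac{\cos{\left(2 s \right)}}{12} + C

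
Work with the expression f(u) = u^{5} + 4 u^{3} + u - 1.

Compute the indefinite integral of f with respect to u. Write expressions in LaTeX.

The integrand splits into summands that can be handled one at a time.
Check: d/du[\frac{u \left(u^{5} + 6 u^{3} + 3 u - 6\right)}{6}] = u^{5} + 4 u^{3} + u - 1 = f(u).

F(u) = \frac{u \left(u^{5} + 6 u^{3} + 3 u - 6\right)}{6} + C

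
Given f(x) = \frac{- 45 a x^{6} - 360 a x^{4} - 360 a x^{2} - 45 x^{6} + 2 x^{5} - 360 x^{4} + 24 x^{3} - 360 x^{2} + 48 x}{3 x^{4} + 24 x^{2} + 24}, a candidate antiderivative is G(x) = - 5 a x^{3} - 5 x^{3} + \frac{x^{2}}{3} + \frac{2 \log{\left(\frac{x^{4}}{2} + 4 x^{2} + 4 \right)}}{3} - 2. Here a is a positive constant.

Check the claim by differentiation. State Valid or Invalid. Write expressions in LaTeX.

d/dx[G] = \frac{- 45 a x^{6} - 360 a x^{4} - 360 a x^{2} - 45 x^{6} + 2 x^{5} - 360 x^{4} + 24 x^{3} - 360 x^{2} + 48 x}{3 x^{4} + 24 x^{2} + 24}
This equals f(x) exactly, so the claim holds.

Valid - the claim checks out under differentiation.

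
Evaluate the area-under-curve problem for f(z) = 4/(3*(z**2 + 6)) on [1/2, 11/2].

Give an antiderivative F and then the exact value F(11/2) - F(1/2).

Recover f(z) by differentiating a candidate F(z); any mismatch rules it out.
F(z) = 2*sqrt(6)*atan(sqrt(6)*z/6)/9 is an antiderivative of f.
Check: d/dz[2*sqrt(6)*atan(sqrt(6)*z/6)/9] = 4/(3*z**2 + 18), which equals f(z).
F(11/2) = 2*sqrt(6)*atan(11*sqrt(6)/12)/9; F(1/2) = 2*sqrt(6)*atan(sqrt(6)/12)/9.
Integral = F(11/2) - F(1/2) = -2*sqrt(6)*atan(sqrt(6)/12)/9 + 2*sqrt(6)*atan(11*sqrt(6)/12)/9.

Antiderivative: F(z) = 2*sqrt(6)*atan(sqrt(6)*z/6)/9; value = -2*sqrt(6)*atan(sqrt(6)/12)/9 + 2*sqrt(6)*atan(11*sqrt(6)/12)/9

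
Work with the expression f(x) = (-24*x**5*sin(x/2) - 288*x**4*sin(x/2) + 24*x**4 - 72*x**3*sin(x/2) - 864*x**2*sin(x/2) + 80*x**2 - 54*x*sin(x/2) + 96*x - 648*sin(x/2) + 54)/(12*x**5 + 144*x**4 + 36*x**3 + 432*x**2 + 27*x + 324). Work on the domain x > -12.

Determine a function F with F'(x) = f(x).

An antiderivative is F(x) = (12*x**2*log(x/2 + 6) + 24*x**2*cos(x/2) + 18*log(x/2 + 6) + 36*cos(x/2) - 2)/(6*x**2 + 9).

Any candidate F(x) must reproduce f(x) exactly when differentiated.
Check: d/dx[(12*x**2*log(x/2 + 6) + 24*x**2*cos(x/2) + 18*log(x/2 + 6) + 36*cos(x/2) - 2)/(6*x**2 + 9)] = (-24*x**5*sin(x/2) - 288*x**4*sin(x/2) + 24*x**4 - 72*x**3*sin(x/2) - 864*x**2*sin(x/2) + 80*x**2 - 54*x*sin(x/2) + 96*x - 648*sin(x/2) + 54)/(12*x**5 + 144*x**4 + 36*x**3 + 432*x**2 + 27*x + 324) = f(x).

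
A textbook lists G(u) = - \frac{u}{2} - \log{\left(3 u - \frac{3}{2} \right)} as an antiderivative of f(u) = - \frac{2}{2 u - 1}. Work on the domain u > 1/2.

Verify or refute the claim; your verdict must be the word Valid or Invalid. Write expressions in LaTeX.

d/du[G] = \frac{- 2 u - 3}{4 u - 2}
d/du[G] - f(u) = - \frac{1}{2} != 0.

Invalid: d/du[G] - f = - \frac{1}{2}, which is not 0.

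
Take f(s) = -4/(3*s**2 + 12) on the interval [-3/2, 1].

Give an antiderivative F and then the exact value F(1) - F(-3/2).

Any candidate F(s) must reproduce f(s) exactly when differentiated.
F(s) = -2*atan(s/2)/3 is an antiderivative of f.
Check: d/ds[-2*atan(s/2)/3] = -4/(3*s**2 + 12) = f(s).
F(1) = -2*atan(1/2)/3; F(-3/2) = 2*atan(3/4)/3.
Integral = F(1) - F(-3/2) = -2*atan(3/4)/3 - 2*atan(1/2)/3.

Antiderivative: F(s) = -2*atan(s/2)/3; value = -2*atan(3/4)/3 - 2*atan(1/2)/3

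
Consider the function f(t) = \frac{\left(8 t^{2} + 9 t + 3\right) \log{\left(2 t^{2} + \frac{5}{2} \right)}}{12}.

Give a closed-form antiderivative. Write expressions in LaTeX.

An antiderivative is F(t) = \frac{2 t^{3} \log{\left(2 t^{2} + \frac{5}{2} \right)}}{9} - \frac{4 t^{3}}{27} + \frac{3 t^{2} \log{\left(2 t^{2} + \frac{5}{2} \right)}}{8} - \frac{3 t^{2}}{8} + \frac{t \log{\left(2 t^{2} + \frac{5}{2} \right)}}{4} + \frac{t}{18} + \frac{15 \log{\left(t^{2} + \frac{5}{4} \right)}}{32} - \frac{\sqrt{5} \operatorname{atan}{\left(\frac{2 \sqrt{5} t}{5} \right)}}{36}.

Since d/dt undoes antidifferentiation here, F'(t) = f(t) is required of F(t).
Check: d/dt[\frac{2 t^{3} \log{\left(2 t^{2} + \frac{5}{2} \right)}}{9} - \frac{4 t^{3}}{27} + \frac{3 t^{2} \log{\left(2 t^{2} + \frac{5}{2} \right)}}{8} - \frac{3 t^{2}}{8} + \frac{t \log{\left(2 t^{2} + \frac{5}{2} \right)}}{4} + \frac{t}{18} + \frac{15 \log{\left(t^{2} + \frac{5}{4} \right)}}{32} - \frac{\sqrt{5} \operatorname{atan}{\left(\frac{2 \sqrt{5} t}{5} \right)}}{36}] = \frac{2 t^{2} \log{\left(2 t^{2} + \frac{5}{2} \right)}}{3} + \frac{3 t \log{\left(2 t^{2} + \frac{5}{2} \right)}}{4} + \frac{\log{\left(2 t^{2} + \frac{5}{2} \right)}}{4}, which equals f(t).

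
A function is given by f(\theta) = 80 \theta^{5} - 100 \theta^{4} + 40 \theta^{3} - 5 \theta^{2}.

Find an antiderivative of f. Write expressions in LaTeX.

f matches the chain-rule pattern g'(h)*h' with inner function h(\theta) = - 2 \theta^{2} + \theta; substituting u = h(\theta) collapses the integral.
Check: d/d\theta[- \frac{5 \left(- 2 \theta^{2} + \theta\right)^{3}}{3}] = 80 \theta^{5} - 100 \theta^{4} + 40 \theta^{3} - 5 \theta^{2} = f(\theta).

An antiderivative is F(\theta) = - \frac{5 \left(- 2 \theta^{2} + \theta\right)^{3}}{3}.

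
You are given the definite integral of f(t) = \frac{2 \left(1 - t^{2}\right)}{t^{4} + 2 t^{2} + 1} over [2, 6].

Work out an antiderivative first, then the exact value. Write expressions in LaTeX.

Antiderivative: F(t) = \frac{2 t}{t^{2} + 1}; value = - \frac{88}{185}

Recognize the product-rule pattern: f = u'v + uv' with u = 2 t, v = \frac{1}{t^{2} + 1}, so integration by parts undoes it.
F(t) = \frac{2 t}{t^{2} + 1} is an antiderivative of f.
Check: d/dt[\frac{2 t}{t^{2} + 1}] = \frac{2 - 2 t^{2}}{t^{4} + 2 t^{2} + 1}, which equals f(t).
F(6) = \frac{12}{37}; F(2) = \frac{4}{5}.
Integral = F(6) - F(2) = - \frac{88}{185}.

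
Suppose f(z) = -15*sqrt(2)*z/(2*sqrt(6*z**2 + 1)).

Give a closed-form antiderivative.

The substitution u = 3*z**2 + 1/2 works: f is exactly (dF/du)*(du/dz) for that inner function.
Check: d/dz[-5*sqrt(2)*sqrt(6*z**2 + 1)/4] = -15*sqrt(2)*z/(2*sqrt(6*z**2 + 1)) = f(z).

An antiderivative is F(z) = -5*sqrt(2)*sqrt(6*z**2 + 1)/4.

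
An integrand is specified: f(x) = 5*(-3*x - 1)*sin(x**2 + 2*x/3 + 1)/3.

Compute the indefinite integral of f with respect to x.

The substitution u = x**2 + 2*x/3 + 1 works: f is exactly (dF/du)*(du/dx) for that inner function.
Check: d/dx[5*cos(x**2 + 2*x/3 + 1)/2] = -5*x*sin(x**2 + 2*x/3 + 1) - 5*sin(x**2 + 2*x/3 + 1)/3, which equals f(x).

F(x) = 5*cos(x**2 + 2*x/3 + 1)/2 + C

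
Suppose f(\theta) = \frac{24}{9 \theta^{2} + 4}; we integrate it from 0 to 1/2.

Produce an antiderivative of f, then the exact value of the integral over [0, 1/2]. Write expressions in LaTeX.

Antiderivative: F(\theta) = 4 \operatorname{atan}{\left(\frac{3 \theta}{2} \right)}; value = 4 \operatorname{atan}{\left(\frac{3}{4} \right)}

An antiderivative F(\theta) passes only if d/d\theta[F] lands on f(\theta) exactly.
F(\theta) = 4 \operatorname{atan}{\left(\frac{3 \theta}{2} \right)} is an antiderivative of f.
Check: d/d\theta[4 \operatorname{atan}{\left(\frac{3 \theta}{2} \right)}] = \frac{24}{9 \theta^{2} + 4} = f(\theta).
F(1/2) = 4 \operatorname{atan}{\left(\frac{3}{4} \right)}; F(0) = 0.
Integral = F(1/2) - F(0) = 4 \operatorname{atan}{\left(\frac{3}{4} \right)}.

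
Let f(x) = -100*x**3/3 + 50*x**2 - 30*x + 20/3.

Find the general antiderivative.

F(x) = -25*x**4/3 + 50*x**3/3 - 15*x**2 + 20*x/3 + C

The substitution u = 5*x**2/2 - 5*x/2 + 1 works: f is exactly (dF/du)*(du/dx) for that inner function.
Check: d/dx[-25*x**4/3 + 50*x**3/3 - 15*x**2 + 20*x/3] = -100*x**3/3 + 50*x**2 - 30*x + 20/3 = f(x).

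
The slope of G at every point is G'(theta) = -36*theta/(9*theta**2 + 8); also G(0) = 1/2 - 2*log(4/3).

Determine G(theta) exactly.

The substitution u = 3*theta**2/2 + 4/3 works: G'(theta) is exactly (dG/du)*(du/dtheta) for that inner function.
A general antiderivative is -2*log(3*theta**2/2 + 4/3) + C.
The condition gives C = 1/2 - 2*log(4/3) - (-2*log(4/3)) = 1/2.
So G(theta) = (1 - 4*log(3*theta**2/2 + 4/3))/2.
Check: d/dtheta[(1 - 4*log(3*theta**2/2 + 4/3))/2] = -36*theta/(9*theta**2 + 8) = G'(theta).

G(theta) = (1 - 4*log(3*theta**2/2 + 4/3))/2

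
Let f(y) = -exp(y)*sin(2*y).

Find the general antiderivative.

Check any antiderivative F(y) by computing F'(y) and comparing it with f(y).
Check: d/dy[(-sin(2*y) + 2*cos(2*y))*exp(y)/5] = -exp(y)*sin(2*y) = f(y).

F(y) = (-sin(2*y) + 2*cos(2*y))*exp(y)/5 + C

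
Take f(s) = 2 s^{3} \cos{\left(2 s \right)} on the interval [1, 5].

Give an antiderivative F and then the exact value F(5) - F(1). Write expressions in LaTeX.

Antiderivative: F(s) = s^{3} \sin{\left(2 s \right)} + \frac{3 s^{2} \cos{\left(2 s \right)}}{2} - \frac{3 s \sin{\left(2 s \right)}}{2} - \frac{3 \cos{\left(2 s \right)}}{4}; value = \frac{235 \sin{\left(10 \right)}}{2} + \frac{147 \cos{\left(10 \right)}}{4} - \frac{3 \cos{\left(2 \right)}}{4} + \frac{\sin{\left(2 \right)}}{2}

Differentiate the proposed F(s) back; it has to land on f(s) exactly.
F(s) = s^{3} \sin{\left(2 s \right)} + \frac{3 s^{2} \cos{\left(2 s \right)}}{2} - \frac{3 s \sin{\left(2 s \right)}}{2} - \frac{3 \cos{\left(2 s \right)}}{4} is an antiderivative of f.
Check: d/ds[s^{3} \sin{\left(2 s \right)} + \frac{3 s^{2} \cos{\left(2 s \right)}}{2} - \frac{3 s \sin{\left(2 s \right)}}{2} - \frac{3 \cos{\left(2 s \right)}}{4}] = 2 s^{3} \cos{\left(2 s \right)} = f(s).
F(5) = \frac{235 \sin{\left(10 \right)}}{2} + \frac{147 \cos{\left(10 \right)}}{4}; F(1) = - \frac{\sin{\left(2 \right)}}{2} + \frac{3 \cos{\left(2 \right)}}{4}.
Integral = F(5) - F(1) = \frac{235 \sin{\left(10 \right)}}{2} + \frac{147 \cos{\left(10 \right)}}{4} - \frac{3 \cos{\left(2 \right)}}{4} + \frac{\sin{\left(2 \right)}}{2}.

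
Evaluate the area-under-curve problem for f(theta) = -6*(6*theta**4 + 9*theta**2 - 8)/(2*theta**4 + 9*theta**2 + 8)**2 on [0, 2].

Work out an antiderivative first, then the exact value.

f has the shape u'v + uv' for u = theta and v = 1/(theta**4/3 + 3*theta**2/2 + 4/3) — it is the derivative of the product u*v.
F(theta) = theta/(theta**4/3 + 3*theta**2/2 + 4/3) is an antiderivative of f.
Check: d/dtheta[theta/(theta**4/3 + 3*theta**2/2 + 4/3)] = (-36*theta**4 - 54*theta**2 + 48)/(4*theta**8 + 36*theta**6 + 113*theta**4 + 144*theta**2 + 64), which equals f(theta).
F(2) = 3/19; F(0) = 0.
Integral = F(2) - F(0) = 3/19.

Antiderivative: F(theta) = theta/(theta**4/3 + 3*theta**2/2 + 4/3); value = 3/19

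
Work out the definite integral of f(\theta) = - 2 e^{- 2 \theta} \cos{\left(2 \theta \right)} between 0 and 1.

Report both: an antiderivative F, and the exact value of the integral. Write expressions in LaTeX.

Antiderivative: F(\theta) = - \frac{e^{- 2 \theta} \sin{\left(2 \theta \right)}}{2} + \frac{e^{- 2 \theta} \cos{\left(2 \theta \right)}}{2}; value = - \frac{1}{2} - \frac{\sin{\left(2 \right)}}{2 e^{2}} + \frac{\cos{\left(2 \right)}}{2 e^{2}}

Any candidate F(\theta) must reproduce f(\theta) exactly when differentiated.
F(\theta) = - \frac{e^{- 2 \theta} \sin{\left(2 \theta \right)}}{2} + \frac{e^{- 2 \theta} \cos{\left(2 \theta \right)}}{2} is an antiderivative of f.
Check: d/d\theta[- \frac{e^{- 2 \theta} \sin{\left(2 \theta \right)}}{2} + \frac{e^{- 2 \theta} \cos{\left(2 \theta \right)}}{2}] = - 2 e^{- 2 \theta} \cos{\left(2 \theta \right)} = f(\theta).
F(1) = - \frac{\sin{\left(2 \right)}}{2 e^{2}} + \frac{\cos{\left(2 \right)}}{2 e^{2}}; F(0) = \frac{1}{2}.
Integral = F(1) - F(0) = - \frac{1}{2} - \frac{\sin{\left(2 \right)}}{2 e^{2}} + \frac{\cos{\left(2 \right)}}{2 e^{2}}.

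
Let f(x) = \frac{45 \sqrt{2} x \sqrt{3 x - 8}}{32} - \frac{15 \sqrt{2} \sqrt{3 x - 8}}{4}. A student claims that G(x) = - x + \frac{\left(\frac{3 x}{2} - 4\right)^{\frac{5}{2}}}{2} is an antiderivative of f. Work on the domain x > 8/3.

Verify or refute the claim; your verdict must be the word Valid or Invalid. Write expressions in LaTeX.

d/dx[G] = \frac{\sqrt{2} \left(45 x \sqrt{3 x - 8} - 120 \sqrt{3 x - 8} - 16 \sqrt{2}\right)}{32}
d/dx[G] - f(x) = -1 != 0.

Invalid: d/dx[G] - f = -1, which is not 0.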